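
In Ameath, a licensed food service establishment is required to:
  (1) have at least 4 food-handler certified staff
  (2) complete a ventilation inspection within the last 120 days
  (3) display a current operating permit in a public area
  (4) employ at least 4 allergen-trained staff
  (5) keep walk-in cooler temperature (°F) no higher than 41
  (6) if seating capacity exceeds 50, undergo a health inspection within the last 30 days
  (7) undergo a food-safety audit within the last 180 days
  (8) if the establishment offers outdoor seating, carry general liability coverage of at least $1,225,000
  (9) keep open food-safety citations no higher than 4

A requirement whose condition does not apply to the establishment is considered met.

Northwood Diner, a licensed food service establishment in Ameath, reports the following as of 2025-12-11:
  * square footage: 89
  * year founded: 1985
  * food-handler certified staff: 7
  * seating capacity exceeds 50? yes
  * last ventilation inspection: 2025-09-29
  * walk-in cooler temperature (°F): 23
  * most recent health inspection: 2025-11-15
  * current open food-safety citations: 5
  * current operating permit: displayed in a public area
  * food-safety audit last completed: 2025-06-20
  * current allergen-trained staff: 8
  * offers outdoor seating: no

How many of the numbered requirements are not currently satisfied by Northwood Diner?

1

1. food-handler certified staff 7 ≥ 4 → met
2. ventilation inspection 73 days ago vs limit 120 → met
3. current operating permit present → met
4. allergen-trained staff 8 ≥ 4 → met
5. walk-in cooler temperature (°F) 23 ≤ 41 → met
6. condition 'seating capacity exceeds 50' holds; health inspection 26 days ago vs limit 30 → met
7. food-safety audit 174 days ago vs limit 180 → met
8. condition 'offers outdoor seating' does not hold → requirement n/a → met
9. open food-safety citations 5 > 4 → not met
Not met: 1 of 9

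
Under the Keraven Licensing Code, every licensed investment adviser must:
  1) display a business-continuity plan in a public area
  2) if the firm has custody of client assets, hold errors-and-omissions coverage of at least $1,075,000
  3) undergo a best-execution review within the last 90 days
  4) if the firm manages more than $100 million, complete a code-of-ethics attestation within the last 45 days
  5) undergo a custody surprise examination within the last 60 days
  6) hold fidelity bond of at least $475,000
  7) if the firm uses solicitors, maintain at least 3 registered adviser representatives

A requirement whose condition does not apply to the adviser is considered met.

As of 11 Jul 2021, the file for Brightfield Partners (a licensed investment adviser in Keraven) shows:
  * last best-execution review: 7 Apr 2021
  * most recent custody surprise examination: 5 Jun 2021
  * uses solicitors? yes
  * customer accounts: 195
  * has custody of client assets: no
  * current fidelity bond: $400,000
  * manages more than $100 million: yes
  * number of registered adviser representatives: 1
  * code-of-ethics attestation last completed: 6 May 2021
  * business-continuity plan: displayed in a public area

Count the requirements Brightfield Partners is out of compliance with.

4

1. business-continuity plan present → met
2. condition 'has custody of client assets' does not hold → requirement n/a → met
3. best-execution review 95 days ago vs limit 90 → not met
4. condition 'manages more than $100 million' holds; code-of-ethics attestation 66 days ago vs limit 45 → not met
5. custody surprise examination 36 days ago vs limit 60 → met
6. fidelity bond $400,000 < $475,000 → not met
7. condition 'uses solicitors' holds; registered adviser representatives 1 < 3 → not met
Not met: 4 of 7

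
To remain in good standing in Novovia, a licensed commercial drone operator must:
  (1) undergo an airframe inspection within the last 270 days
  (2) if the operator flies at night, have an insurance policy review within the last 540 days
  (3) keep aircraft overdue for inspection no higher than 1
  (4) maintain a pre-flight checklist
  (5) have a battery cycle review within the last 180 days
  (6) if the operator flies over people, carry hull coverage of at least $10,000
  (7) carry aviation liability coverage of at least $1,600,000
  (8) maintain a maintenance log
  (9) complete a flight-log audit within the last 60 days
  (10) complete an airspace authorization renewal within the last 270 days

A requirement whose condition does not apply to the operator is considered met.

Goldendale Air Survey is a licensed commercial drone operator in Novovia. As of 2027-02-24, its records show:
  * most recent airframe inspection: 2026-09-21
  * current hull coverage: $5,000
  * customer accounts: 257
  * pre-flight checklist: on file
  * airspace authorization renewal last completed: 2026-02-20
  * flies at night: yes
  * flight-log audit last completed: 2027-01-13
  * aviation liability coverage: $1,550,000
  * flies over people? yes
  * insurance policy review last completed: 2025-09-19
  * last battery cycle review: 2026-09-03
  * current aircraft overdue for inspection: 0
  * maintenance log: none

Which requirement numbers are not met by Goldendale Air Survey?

1. airframe inspection 156 days ago vs limit 270 → met
2. condition 'flies at night' holds; insurance policy review 523 days ago vs limit 540 → met
3. aircraft overdue for inspection 0 ≤ 1 → met
4. pre-flight checklist present → met
5. battery cycle review 174 days ago vs limit 180 → met
6. condition 'flies over people' holds; hull coverage $5,000 < $10,000 → not met
7. aviation liability coverage $1,550,000 < $1,600,000 → not met
8. maintenance log absent → not met
9. flight-log audit 42 days ago vs limit 60 → met
10. airspace authorization renewal 369 days ago vs limit 270 → not met
Not met: 6, 7, 8, 10

6, 7, 8, 10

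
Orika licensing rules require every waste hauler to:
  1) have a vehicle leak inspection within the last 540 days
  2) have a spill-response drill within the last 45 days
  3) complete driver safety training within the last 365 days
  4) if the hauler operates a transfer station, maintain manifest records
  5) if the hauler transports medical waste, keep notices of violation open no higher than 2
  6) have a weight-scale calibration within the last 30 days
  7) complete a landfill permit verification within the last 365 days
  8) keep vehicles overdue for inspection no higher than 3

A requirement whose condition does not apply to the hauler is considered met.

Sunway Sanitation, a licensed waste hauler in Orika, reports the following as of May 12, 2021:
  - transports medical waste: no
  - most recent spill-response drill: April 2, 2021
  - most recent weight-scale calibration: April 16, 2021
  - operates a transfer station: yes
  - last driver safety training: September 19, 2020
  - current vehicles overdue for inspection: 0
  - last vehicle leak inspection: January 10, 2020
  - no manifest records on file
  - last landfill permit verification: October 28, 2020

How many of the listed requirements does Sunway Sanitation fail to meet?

1

1. vehicle leak inspection 488 days ago vs limit 540 → met
2. spill-response drill 40 days ago vs limit 45 → met
3. driver safety training 235 days ago vs limit 365 → met
4. condition 'operates a transfer station' holds; manifest records absent → not met
5. condition 'transports medical waste' does not hold → requirement n/a → met
6. weight-scale calibration 26 days ago vs limit 30 → met
7. landfill permit verification 196 days ago vs limit 365 → met
8. vehicles overdue for inspection 0 ≤ 3 → met
Not met: 1 of 8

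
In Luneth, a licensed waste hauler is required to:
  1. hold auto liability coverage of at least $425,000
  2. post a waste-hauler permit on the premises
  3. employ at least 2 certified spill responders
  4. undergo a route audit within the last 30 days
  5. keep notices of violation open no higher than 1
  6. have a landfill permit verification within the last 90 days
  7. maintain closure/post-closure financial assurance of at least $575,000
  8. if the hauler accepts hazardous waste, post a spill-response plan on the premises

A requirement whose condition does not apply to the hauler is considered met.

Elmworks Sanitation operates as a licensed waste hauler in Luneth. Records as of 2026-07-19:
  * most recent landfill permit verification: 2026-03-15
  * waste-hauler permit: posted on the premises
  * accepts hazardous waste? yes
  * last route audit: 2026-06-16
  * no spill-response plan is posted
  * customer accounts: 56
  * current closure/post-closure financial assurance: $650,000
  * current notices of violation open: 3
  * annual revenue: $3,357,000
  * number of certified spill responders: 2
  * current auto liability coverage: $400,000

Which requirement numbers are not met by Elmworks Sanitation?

1. auto liability coverage $400,000 < $425,000 → not met
2. waste-hauler permit present → met
3. certified spill responders 2 ≥ 2 → met
4. route audit 33 days ago vs limit 30 → not met
5. notices of violation open 3 > 1 → not met
6. landfill permit verification 126 days ago vs limit 90 → not met
7. closure/post-closure financial assurance $650,000 ≥ $575,000 → met
8. condition 'accepts hazardous waste' holds; spill-response plan absent → not met
Not met: 1, 4, 5, 6, 8

1, 4, 5, 6, 8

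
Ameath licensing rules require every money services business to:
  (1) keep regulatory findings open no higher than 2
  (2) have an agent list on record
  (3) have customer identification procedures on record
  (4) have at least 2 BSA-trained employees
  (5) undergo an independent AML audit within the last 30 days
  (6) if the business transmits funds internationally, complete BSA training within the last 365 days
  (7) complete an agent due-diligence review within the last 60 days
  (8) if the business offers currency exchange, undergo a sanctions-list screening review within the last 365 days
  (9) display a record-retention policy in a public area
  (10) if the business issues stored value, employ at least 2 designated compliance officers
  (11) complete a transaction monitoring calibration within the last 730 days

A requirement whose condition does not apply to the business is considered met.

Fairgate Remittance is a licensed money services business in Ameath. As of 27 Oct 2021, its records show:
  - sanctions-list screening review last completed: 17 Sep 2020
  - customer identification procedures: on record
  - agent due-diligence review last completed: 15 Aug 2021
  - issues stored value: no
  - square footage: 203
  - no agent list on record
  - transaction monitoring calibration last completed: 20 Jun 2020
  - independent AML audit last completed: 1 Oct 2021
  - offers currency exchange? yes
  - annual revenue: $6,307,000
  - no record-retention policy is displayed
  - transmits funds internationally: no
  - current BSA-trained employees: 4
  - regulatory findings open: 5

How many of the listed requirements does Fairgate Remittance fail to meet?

5

1. regulatory findings open 5 > 2 → not met
2. agent list absent → not met
3. customer identification procedures present → met
4. BSA-trained employees 4 ≥ 2 → met
5. independent AML audit 26 days ago vs limit 30 → met
6. condition 'transmits funds internationally' does not hold → requirement n/a → met
7. agent due-diligence review 73 days ago vs limit 60 → not met
8. condition 'offers currency exchange' holds; sanctions-list screening review 405 days ago vs limit 365 → not met
9. record-retention policy absent → not met
10. condition 'issues stored value' does not hold → requirement n/a → met
11. transaction monitoring calibration 494 days ago vs limit 730 → met
Not met: 5 of 11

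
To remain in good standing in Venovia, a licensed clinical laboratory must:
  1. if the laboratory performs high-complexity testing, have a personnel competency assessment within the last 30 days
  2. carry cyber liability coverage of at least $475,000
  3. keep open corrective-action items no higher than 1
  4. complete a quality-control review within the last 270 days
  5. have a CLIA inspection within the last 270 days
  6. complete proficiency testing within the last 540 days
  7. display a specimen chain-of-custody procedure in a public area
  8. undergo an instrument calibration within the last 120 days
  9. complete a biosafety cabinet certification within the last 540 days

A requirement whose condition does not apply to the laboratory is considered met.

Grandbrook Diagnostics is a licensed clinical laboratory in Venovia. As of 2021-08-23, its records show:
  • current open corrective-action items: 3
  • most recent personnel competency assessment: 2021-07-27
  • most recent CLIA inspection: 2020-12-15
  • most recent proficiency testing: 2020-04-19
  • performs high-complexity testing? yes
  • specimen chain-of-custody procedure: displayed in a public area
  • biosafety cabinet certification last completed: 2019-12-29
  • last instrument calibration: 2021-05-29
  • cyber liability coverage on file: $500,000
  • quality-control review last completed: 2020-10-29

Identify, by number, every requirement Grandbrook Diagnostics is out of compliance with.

3, 4, 9

1. condition 'performs high-complexity testing' holds; personnel competency assessment 27 days ago vs limit 30 → met
2. cyber liability coverage $500,000 ≥ $475,000 → met
3. open corrective-action items 3 > 1 → not met
4. quality-control review 298 days ago vs limit 270 → not met
5. CLIA inspection 251 days ago vs limit 270 → met
6. proficiency testing 491 days ago vs limit 540 → met
7. specimen chain-of-custody procedure present → met
8. instrument calibration 86 days ago vs limit 120 → met
9. biosafety cabinet certification 603 days ago vs limit 540 → not met
Not met: 3, 4, 9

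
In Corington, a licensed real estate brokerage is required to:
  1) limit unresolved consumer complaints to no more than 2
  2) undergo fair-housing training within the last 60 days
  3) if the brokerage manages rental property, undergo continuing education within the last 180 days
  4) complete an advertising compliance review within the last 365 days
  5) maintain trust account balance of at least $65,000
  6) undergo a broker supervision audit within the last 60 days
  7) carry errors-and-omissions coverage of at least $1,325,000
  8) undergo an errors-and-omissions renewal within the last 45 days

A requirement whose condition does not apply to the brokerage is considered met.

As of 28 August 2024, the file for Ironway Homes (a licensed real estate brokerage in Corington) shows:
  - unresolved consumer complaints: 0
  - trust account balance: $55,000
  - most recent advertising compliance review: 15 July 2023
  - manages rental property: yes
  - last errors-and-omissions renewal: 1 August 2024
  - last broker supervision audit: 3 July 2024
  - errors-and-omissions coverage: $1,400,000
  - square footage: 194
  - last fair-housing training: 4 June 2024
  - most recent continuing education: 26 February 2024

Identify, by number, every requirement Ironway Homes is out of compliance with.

2, 3, 4, 5

1. unresolved consumer complaints 0 ≤ 2 → met
2. fair-housing training 85 days ago vs limit 60 → not met
3. condition 'manages rental property' holds; continuing education 184 days ago vs limit 180 → not met
4. advertising compliance review 410 days ago vs limit 365 → not met
5. trust account balance $55,000 < $65,000 → not met
6. broker supervision audit 56 days ago vs limit 60 → met
7. errors-and-omissions coverage $1,400,000 ≥ $1,325,000 → met
8. errors-and-omissions renewal 27 days ago vs limit 45 → met
Not met: 2, 3, 4, 5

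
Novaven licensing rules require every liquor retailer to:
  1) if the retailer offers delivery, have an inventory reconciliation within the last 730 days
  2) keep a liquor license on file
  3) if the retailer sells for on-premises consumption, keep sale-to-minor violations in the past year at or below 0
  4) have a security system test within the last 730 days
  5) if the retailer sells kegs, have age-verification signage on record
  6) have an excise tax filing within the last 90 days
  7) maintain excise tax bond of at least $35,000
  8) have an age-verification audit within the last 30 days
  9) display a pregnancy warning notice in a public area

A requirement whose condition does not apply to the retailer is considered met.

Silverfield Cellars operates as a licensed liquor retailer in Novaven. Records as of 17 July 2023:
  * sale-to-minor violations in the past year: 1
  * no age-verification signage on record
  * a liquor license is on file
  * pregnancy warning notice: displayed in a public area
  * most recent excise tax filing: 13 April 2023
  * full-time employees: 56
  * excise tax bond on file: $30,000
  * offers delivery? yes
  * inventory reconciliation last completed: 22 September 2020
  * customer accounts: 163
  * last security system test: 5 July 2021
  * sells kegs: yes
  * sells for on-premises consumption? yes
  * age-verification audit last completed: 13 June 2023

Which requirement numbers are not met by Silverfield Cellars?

1, 3, 4, 5, 6, 7, 8

1. condition 'offers delivery' holds; inventory reconciliation 1028 days ago vs limit 730 → not met
2. liquor license present → met
3. condition 'sells for on-premises consumption' holds; sale-to-minor violations in the past year 1 > 0 → not met
4. security system test 742 days ago vs limit 730 → not met
5. condition 'sells kegs' holds; age-verification signage absent → not met
6. excise tax filing 95 days ago vs limit 90 → not met
7. excise tax bond $30,000 < $35,000 → not met
8. age-verification audit 34 days ago vs limit 30 → not met
9. pregnancy warning notice present → met
Not met: 1, 3, 4, 5, 6, 7, 8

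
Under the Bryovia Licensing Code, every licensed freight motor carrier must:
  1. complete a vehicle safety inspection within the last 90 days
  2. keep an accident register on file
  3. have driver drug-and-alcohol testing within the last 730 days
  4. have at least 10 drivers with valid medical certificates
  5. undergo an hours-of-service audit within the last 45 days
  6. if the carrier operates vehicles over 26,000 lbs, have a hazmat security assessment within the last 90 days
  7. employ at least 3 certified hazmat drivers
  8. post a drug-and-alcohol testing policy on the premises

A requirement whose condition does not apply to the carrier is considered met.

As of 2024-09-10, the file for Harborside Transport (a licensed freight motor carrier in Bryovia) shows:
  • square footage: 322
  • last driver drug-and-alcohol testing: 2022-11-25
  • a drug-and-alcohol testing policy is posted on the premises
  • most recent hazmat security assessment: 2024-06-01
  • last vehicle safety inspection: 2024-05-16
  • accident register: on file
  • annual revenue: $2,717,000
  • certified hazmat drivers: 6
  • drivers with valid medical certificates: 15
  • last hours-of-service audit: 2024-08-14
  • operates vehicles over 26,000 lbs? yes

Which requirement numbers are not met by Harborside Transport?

1. vehicle safety inspection 117 days ago vs limit 90 → not met
2. accident register present → met
3. driver drug-and-alcohol testing 655 days ago vs limit 730 → met
4. drivers with valid medical certificates 15 ≥ 10 → met
5. hours-of-service audit 27 days ago vs limit 45 → met
6. condition 'operates vehicles over 26,000 lbs' holds; hazmat security assessment 101 days ago vs limit 90 → not met
7. certified hazmat drivers 6 ≥ 3 → met
8. drug-and-alcohol testing policy present → met
Not met: 1, 6

1, 6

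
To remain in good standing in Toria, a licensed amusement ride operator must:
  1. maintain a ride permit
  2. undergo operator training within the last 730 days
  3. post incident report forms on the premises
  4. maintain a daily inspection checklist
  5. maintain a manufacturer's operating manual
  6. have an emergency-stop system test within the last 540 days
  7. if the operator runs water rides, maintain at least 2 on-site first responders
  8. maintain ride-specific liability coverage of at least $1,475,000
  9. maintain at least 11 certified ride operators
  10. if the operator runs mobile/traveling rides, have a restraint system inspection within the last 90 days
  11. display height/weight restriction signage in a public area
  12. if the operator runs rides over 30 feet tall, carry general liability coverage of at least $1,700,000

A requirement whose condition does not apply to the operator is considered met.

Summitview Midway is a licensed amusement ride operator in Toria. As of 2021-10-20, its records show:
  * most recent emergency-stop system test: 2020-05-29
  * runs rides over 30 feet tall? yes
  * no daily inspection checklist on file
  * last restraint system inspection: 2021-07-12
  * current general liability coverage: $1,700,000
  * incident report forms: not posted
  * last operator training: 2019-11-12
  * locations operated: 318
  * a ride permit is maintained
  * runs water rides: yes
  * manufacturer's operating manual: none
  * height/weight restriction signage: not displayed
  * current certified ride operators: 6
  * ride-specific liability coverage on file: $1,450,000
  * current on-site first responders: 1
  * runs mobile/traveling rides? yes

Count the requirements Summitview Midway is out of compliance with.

1. ride permit present → met
2. operator training 708 days ago vs limit 730 → met
3. incident report forms absent → not met
4. daily inspection checklist absent → not met
5. manufacturer's operating manual absent → not met
6. emergency-stop system test 509 days ago vs limit 540 → met
7. condition 'runs water rides' holds; on-site first responders 1 < 2 → not met
8. ride-specific liability coverage $1,450,000 < $1,475,000 → not met
9. certified ride operators 6 < 11 → not met
10. condition 'runs mobile/traveling rides' holds; restraint system inspection 100 days ago vs limit 90 → not met
11. height/weight restriction signage absent → not met
12. condition 'runs rides over 30 feet tall' holds; general liability coverage $1,700,000 ≥ $1,700,000 → met
Not met: 8 of 12

8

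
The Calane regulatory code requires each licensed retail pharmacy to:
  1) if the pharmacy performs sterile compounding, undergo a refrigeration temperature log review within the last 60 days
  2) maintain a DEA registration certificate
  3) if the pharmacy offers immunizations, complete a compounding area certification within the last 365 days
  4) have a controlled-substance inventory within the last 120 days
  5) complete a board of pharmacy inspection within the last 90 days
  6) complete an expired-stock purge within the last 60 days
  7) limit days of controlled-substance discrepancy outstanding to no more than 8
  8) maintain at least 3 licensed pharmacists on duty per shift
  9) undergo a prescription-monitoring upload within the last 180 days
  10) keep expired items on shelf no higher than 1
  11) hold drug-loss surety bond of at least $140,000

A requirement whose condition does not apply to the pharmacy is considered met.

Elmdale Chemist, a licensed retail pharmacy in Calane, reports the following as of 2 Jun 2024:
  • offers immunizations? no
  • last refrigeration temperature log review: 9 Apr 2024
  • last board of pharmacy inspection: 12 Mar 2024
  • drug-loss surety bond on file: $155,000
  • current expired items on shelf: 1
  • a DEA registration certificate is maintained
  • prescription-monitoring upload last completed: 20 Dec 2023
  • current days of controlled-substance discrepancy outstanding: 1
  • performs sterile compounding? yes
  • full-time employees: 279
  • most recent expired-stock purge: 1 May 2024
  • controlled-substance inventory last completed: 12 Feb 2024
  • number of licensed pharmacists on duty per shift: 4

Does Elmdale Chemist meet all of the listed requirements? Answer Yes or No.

Yes

1. condition 'performs sterile compounding' holds; refrigeration temperature log review 54 days ago vs limit 60 → met
2. DEA registration certificate present → met
3. condition 'offers immunizations' does not hold → requirement n/a → met
4. controlled-substance inventory 111 days ago vs limit 120 → met
5. board of pharmacy inspection 82 days ago vs limit 90 → met
6. expired-stock purge 32 days ago vs limit 60 → met
7. days of controlled-substance discrepancy outstanding 1 ≤ 8 → met
8. licensed pharmacists on duty per shift 4 ≥ 3 → met
9. prescription-monitoring upload 165 days ago vs limit 180 → met
10. expired items on shelf 1 ≤ 1 → met
11. drug-loss surety bond $155,000 ≥ $140,000 → met
All met.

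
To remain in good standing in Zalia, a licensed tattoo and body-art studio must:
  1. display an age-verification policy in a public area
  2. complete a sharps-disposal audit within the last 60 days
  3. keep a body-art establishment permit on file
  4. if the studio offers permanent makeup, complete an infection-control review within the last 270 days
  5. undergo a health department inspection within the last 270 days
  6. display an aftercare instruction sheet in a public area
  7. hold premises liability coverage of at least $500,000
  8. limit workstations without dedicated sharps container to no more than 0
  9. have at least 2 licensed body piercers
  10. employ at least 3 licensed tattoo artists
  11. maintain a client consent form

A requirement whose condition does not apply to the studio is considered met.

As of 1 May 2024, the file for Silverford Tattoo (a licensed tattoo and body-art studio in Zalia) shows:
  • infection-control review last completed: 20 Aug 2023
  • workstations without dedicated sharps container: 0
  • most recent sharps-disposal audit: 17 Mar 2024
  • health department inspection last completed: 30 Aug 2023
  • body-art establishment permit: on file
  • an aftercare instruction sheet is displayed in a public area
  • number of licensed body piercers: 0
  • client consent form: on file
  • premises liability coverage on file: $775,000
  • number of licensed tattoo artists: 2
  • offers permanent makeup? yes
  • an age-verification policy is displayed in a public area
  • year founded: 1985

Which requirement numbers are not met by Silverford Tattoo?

9, 10

1. age-verification policy present → met
2. sharps-disposal audit 45 days ago vs limit 60 → met
3. body-art establishment permit present → met
4. condition 'offers permanent makeup' holds; infection-control review 255 days ago vs limit 270 → met
5. health department inspection 245 days ago vs limit 270 → met
6. aftercare instruction sheet present → met
7. premises liability coverage $775,000 ≥ $500,000 → met
8. workstations without dedicated sharps container 0 ≤ 0 → met
9. licensed body piercers 0 < 2 → not met
10. licensed tattoo artists 2 < 3 → not met
11. client consent form present → met
Not met: 9, 10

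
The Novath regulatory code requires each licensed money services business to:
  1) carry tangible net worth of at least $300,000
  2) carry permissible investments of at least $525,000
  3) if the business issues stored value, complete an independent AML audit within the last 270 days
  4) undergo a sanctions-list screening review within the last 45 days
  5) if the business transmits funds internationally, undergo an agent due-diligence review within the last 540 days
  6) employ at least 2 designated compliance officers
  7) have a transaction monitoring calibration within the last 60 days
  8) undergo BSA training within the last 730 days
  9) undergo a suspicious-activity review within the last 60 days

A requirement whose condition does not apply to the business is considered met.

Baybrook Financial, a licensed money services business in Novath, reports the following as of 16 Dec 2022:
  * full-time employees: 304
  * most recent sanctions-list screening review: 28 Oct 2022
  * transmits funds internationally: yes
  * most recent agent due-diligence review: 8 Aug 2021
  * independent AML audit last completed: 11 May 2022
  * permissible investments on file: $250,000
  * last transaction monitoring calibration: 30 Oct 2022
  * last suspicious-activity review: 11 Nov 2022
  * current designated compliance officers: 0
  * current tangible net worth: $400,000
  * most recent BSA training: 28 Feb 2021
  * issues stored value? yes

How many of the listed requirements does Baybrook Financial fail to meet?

3

1. tangible net worth $400,000 ≥ $300,000 → met
2. permissible investments $250,000 < $525,000 → not met
3. condition 'issues stored value' holds; independent AML audit 219 days ago vs limit 270 → met
4. sanctions-list screening review 49 days ago vs limit 45 → not met
5. condition 'transmits funds internationally' holds; agent due-diligence review 495 days ago vs limit 540 → met
6. designated compliance officers 0 < 2 → not met
7. transaction monitoring calibration 47 days ago vs limit 60 → met
8. BSA training 656 days ago vs limit 730 → met
9. suspicious-activity review 35 days ago vs limit 60 → met
Not met: 3 of 9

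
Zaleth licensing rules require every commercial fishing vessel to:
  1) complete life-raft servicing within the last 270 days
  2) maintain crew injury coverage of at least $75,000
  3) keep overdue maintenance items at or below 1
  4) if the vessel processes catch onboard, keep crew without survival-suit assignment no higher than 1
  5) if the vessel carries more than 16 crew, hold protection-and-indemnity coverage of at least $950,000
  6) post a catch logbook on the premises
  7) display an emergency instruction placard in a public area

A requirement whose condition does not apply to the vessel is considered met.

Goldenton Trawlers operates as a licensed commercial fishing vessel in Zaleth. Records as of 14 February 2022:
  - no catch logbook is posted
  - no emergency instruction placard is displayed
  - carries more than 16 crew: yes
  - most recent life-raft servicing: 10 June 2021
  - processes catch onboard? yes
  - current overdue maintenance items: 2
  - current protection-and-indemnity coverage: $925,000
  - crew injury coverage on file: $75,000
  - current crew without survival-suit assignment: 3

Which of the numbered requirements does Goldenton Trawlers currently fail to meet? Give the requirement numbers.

1. life-raft servicing 249 days ago vs limit 270 → met
2. crew injury coverage $75,000 ≥ $75,000 → met
3. overdue maintenance items 2 > 1 → not met
4. condition 'processes catch onboard' holds; crew without survival-suit assignment 3 > 1 → not met
5. condition 'carries more than 16 crew' holds; protection-and-indemnity coverage $925,000 < $950,000 → not met
6. catch logbook absent → not met
7. emergency instruction placard absent → not met
Not met: 3, 4, 5, 6, 7

3, 4, 5, 6, 7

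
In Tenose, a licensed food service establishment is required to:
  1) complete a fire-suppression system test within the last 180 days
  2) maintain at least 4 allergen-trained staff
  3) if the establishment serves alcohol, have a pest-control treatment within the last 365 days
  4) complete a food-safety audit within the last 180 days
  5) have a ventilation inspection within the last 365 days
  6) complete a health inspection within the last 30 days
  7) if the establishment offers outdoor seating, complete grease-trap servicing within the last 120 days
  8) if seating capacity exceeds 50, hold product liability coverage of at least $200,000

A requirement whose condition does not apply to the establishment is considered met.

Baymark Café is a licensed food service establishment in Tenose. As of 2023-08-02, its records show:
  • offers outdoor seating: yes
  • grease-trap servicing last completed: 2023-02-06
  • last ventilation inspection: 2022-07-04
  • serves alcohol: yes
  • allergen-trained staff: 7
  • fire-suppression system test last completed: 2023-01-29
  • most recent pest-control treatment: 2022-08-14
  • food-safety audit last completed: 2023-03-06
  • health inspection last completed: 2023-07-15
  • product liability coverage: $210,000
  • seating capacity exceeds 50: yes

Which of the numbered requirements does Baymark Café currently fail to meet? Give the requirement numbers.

1. fire-suppression system test 185 days ago vs limit 180 → not met
2. allergen-trained staff 7 ≥ 4 → met
3. condition 'serves alcohol' holds; pest-control treatment 353 days ago vs limit 365 → met
4. food-safety audit 149 days ago vs limit 180 → met
5. ventilation inspection 394 days ago vs limit 365 → not met
6. health inspection 18 days ago vs limit 30 → met
7. condition 'offers outdoor seating' holds; grease-trap servicing 177 days ago vs limit 120 → not met
8. condition 'seating capacity exceeds 50' holds; product liability coverage $210,000 ≥ $200,000 → met
Not met: 1, 5, 7

1, 5, 7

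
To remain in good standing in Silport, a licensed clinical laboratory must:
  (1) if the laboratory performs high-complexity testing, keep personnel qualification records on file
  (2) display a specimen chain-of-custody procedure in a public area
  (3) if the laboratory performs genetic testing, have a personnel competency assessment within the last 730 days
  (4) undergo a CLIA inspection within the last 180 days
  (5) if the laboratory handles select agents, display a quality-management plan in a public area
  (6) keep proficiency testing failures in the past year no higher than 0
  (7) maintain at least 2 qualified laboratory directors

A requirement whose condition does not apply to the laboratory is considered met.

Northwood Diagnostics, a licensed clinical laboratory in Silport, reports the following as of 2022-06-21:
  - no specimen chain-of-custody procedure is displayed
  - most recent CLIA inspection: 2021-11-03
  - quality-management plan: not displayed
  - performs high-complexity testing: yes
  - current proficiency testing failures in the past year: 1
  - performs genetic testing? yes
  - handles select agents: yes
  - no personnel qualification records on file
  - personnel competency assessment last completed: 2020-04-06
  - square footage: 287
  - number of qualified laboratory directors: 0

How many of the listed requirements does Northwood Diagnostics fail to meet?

1. condition 'performs high-complexity testing' holds; personnel qualification records absent → not met
2. specimen chain-of-custody procedure absent → not met
3. condition 'performs genetic testing' holds; personnel competency assessment 806 days ago vs limit 730 → not met
4. CLIA inspection 230 days ago vs limit 180 → not met
5. condition 'handles select agents' holds; quality-management plan absent → not met
6. proficiency testing failures in the past year 1 > 0 → not met
7. qualified laboratory directors 0 < 2 → not met
Not met: 7 of 7

7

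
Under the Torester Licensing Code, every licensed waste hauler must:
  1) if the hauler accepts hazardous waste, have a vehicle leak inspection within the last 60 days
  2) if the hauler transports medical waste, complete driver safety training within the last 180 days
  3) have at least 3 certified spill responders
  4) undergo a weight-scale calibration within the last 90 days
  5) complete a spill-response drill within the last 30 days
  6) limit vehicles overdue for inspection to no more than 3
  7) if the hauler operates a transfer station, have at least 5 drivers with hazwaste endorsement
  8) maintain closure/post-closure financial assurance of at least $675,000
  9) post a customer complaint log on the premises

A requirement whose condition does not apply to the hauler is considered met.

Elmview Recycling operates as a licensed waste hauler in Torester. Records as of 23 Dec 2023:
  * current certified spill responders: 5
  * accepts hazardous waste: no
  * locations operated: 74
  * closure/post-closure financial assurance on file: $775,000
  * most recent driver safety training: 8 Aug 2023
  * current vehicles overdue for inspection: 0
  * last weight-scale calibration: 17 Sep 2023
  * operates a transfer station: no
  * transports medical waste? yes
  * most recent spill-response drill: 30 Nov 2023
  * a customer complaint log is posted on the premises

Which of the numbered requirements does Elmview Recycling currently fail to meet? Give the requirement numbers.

1. condition 'accepts hazardous waste' does not hold → requirement n/a → met
2. condition 'transports medical waste' holds; driver safety training 137 days ago vs limit 180 → met
3. certified spill responders 5 ≥ 3 → met
4. weight-scale calibration 97 days ago vs limit 90 → not met
5. spill-response drill 23 days ago vs limit 30 → met
6. vehicles overdue for inspection 0 ≤ 3 → met
7. condition 'operates a transfer station' does not hold → requirement n/a → met
8. closure/post-closure financial assurance $775,000 ≥ $675,000 → met
9. customer complaint log present → met
Not met: 4

4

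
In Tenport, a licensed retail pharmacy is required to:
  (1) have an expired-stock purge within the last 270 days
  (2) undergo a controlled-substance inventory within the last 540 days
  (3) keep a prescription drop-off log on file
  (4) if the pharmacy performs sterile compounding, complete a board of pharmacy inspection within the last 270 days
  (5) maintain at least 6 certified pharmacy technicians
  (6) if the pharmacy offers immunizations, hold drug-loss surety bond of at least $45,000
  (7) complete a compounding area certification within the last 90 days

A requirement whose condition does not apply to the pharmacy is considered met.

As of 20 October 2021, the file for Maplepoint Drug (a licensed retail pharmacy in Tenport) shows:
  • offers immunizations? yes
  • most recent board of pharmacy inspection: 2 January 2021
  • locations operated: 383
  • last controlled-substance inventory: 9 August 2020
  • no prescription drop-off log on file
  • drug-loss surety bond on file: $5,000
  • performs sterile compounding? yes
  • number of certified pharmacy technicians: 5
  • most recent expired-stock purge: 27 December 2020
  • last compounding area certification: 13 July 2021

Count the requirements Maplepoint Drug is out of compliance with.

6

1. expired-stock purge 297 days ago vs limit 270 → not met
2. controlled-substance inventory 437 days ago vs limit 540 → met
3. prescription drop-off log absent → not met
4. condition 'performs sterile compounding' holds; board of pharmacy inspection 291 days ago vs limit 270 → not met
5. certified pharmacy technicians 5 < 6 → not met
6. condition 'offers immunizations' holds; drug-loss surety bond $5,000 < $45,000 → not met
7. compounding area certification 99 days ago vs limit 90 → not met
Not met: 6 of 7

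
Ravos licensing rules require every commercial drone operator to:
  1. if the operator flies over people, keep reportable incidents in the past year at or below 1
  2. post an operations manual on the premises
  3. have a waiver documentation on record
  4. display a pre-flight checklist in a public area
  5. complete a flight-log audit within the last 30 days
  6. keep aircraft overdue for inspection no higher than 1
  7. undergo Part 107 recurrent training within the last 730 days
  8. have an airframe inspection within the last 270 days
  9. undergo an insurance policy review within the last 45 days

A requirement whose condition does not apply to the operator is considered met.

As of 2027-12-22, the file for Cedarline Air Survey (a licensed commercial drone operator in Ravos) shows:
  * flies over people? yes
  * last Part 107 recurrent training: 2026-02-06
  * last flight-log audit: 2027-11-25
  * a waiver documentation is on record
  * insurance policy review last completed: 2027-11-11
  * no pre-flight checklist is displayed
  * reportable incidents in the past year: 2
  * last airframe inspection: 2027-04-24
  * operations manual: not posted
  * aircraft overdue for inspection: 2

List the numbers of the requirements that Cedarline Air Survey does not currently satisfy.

1, 2, 4, 6

1. condition 'flies over people' holds; reportable incidents in the past year 2 > 1 → not met
2. operations manual absent → not met
3. waiver documentation present → met
4. pre-flight checklist absent → not met
5. flight-log audit 27 days ago vs limit 30 → met
6. aircraft overdue for inspection 2 > 1 → not met
7. Part 107 recurrent training 684 days ago vs limit 730 → met
8. airframe inspection 242 days ago vs limit 270 → met
9. insurance policy review 41 days ago vs limit 45 → met
Not met: 1, 2, 4, 6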